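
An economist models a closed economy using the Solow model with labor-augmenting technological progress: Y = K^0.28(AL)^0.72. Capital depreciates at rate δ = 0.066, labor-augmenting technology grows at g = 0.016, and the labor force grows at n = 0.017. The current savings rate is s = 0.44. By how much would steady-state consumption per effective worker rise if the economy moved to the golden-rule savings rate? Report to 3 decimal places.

Δc ≈ 0.078

Capital per effective worker breaks even when investment replaces (n + g + δ)·k; here n + g + δ = 0.099.
Current steady state (s = 0.44): k* = (0.44/0.099)^(1/0.72) ≈ 7.9386, y* = 7.9386^0.28 ≈ 1.7862, c* = (1−0.44)·1.7862 ≈ 1.0003.
Setting f'(k) = n+g+δ gives 0.28·k^(0.28−1) = 0.099, hence k_gold = (0.28/0.099)^(1/0.72) ≈ 4.2376.
y_gold = 4.2376^0.28 ≈ 1.4983, c_gold = y_gold − 0.099·k_gold ≈ 1.0788.
Gain: Δc = 1.0788 − 1.0003 ≈ 0.0785.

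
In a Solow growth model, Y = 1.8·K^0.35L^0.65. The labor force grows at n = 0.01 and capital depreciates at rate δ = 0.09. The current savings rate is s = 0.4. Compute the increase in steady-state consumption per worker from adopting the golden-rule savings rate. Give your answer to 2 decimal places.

Δc ≈ 0.03

The effective depreciation rate is n + δ = 0.01 + 0.09 = 0.1.
Current steady state (s = 0.4): k* = (0.4·1.8/0.1)^(1/0.65) ≈ 20.8436, y* = 1.8·20.8436^0.35 ≈ 5.2109, c* = (1−0.4)·5.2109 ≈ 3.1265.
At the golden rule the marginal product of capital equals n+δ: 0.35·1.8·k^(0.35−1) = 0.1. Solving, k_gold = (0.35·1.8/0.1)^(1/0.65) ≈ 16.9728.
y_gold = 1.8·16.9728^0.35 ≈ 4.8494, c_gold = y_gold − 0.1·k_gold ≈ 3.1521.
Gain: Δc = 3.1521 − 3.1265 ≈ 0.0256.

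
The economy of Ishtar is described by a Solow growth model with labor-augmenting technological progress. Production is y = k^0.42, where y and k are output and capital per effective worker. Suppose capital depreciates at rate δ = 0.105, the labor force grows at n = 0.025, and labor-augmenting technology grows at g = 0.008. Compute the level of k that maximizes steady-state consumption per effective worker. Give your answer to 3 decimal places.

n + g + δ = 0.025 + 0.008 + 0.105 = 0.138.
At the golden rule the marginal product of capital equals n+g+δ: 0.42·k^(0.42−1) = 0.138. Solving, k_gold = (0.42/0.138)^(1/0.58) ≈ 6.8139.

k_gold ≈ 6.814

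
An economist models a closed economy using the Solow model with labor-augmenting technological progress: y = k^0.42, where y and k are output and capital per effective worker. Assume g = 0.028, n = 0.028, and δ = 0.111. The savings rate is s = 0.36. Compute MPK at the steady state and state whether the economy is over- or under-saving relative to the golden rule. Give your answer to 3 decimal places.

under-saving; MPK ≈ 0.195

n + g + δ = 0.028 + 0.028 + 0.111 = 0.167.
Steady-state k*: s·k^0.42 = 0.167·k gives k* = (0.36/0.167)^(1/0.58) ≈ 3.7597.
MPK = 0.42·3.7597^(-0.58) ≈ 0.1948.
MPK > n+g+δ = 0.167, so the economy is dynamically efficient (under-saving).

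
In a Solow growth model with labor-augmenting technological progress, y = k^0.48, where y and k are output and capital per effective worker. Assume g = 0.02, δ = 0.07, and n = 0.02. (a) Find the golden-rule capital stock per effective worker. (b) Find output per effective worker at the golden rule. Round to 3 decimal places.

The effective depreciation rate is n + g + δ = 0.02 + 0.02 + 0.07 = 0.11.
Maximizing c = f(k) − (n+g+δ)·k gives f'(k) = n+g+δ, i.e. 0.48·k^(0.48−1) = 0.11, so k_gold = (0.48/0.11)^(1/0.52) ≈ 17.0011.
y_gold = 17.0011^0.48 ≈ 3.8961.

(a) k_gold ≈ 17.001; (b) y_gold ≈ 3.896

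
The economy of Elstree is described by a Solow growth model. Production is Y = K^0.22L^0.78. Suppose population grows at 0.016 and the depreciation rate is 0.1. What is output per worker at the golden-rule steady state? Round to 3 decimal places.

y_gold ≈ 1.198

Capital per worker breaks even when investment replaces (n + δ)·k; here n + δ = 0.116.
Golden rule sets MPK = n+δ: 0.22·k^(0.22−1) = 0.116, so k_gold = (0.22/0.116)^(1/0.78) ≈ 2.2718.
Output: y_gold = k_gold^0.22 = 2.2718^0.22 ≈ 1.1978.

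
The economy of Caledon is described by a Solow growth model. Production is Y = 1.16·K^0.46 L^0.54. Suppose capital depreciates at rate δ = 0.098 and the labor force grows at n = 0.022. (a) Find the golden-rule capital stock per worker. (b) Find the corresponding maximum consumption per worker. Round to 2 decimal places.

(a) k_gold ≈ 15.85; (b) c_gold ≈ 2.23

Capital per worker breaks even when investment replaces (n + δ)·k; here n + δ = 0.12.
Golden rule sets MPK = n+δ: 0.46·1.16·k^(0.46−1) = 0.12, so k_gold = (0.46·1.16/0.12)^(1/0.54) ≈ 15.8513.
y_gold = 1.16·15.8513^0.46 ≈ 4.1351; c_gold = y_gold − 0.12·k_gold ≈ 2.2330.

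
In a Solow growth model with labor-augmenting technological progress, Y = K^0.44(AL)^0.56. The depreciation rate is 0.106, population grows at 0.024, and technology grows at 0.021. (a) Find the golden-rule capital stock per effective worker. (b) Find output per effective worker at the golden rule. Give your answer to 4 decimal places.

Break-even investment rate: n + g + δ = 0.024 + 0.021 + 0.106 = 0.151.
Setting f'(k) = n+g+δ gives 0.44·k^(0.44−1) = 0.151, hence k_gold = (0.44/0.151)^(1/0.56) ≈ 6.7518.
y_gold = 6.7518^0.44 ≈ 2.3171.

(a) k_gold ≈ 6.7518; (b) y_gold ≈ 2.3171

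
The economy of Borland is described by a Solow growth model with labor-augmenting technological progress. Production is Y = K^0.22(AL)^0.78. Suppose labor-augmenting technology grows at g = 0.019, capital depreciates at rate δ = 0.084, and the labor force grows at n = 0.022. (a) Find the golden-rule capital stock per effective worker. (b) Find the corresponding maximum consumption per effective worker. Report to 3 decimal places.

Capital per effective worker breaks even when investment replaces (n + g + δ)·k; here n + g + δ = 0.125.
At the golden rule the marginal product of capital equals n+g+δ: 0.22·k^(0.22−1) = 0.125. Solving, k_gold = (0.22/0.125)^(1/0.78) ≈ 2.0642.
y_gold = 2.0642^0.22 ≈ 1.1729; c_gold = y_gold − 0.125·k_gold ≈ 0.9148.

(a) k_gold ≈ 2.064; (b) c_gold ≈ 0.915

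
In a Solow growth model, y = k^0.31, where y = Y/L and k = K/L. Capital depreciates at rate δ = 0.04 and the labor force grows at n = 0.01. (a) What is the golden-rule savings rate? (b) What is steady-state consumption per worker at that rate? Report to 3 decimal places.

(a) s_gold = 0.310; (b) c_gold ≈ 1.566

Break-even investment rate: n + δ = 0.01 + 0.04 = 0.05.
For Cobb-Douglas, s_gold equals capital's share: s_gold = 0.31.
At the golden rule the marginal product of capital equals n+δ: 0.31·k^(0.31−1) = 0.05. Solving, k_gold = (0.31/0.05)^(1/0.69) ≈ 14.0732.
y_gold = 14.0732^0.31 ≈ 2.2699; c_gold = (1−0.31)·y_gold ≈ 1.5662.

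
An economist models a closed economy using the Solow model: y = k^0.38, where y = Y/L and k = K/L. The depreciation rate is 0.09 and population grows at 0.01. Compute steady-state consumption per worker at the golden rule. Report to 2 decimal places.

c_gold ≈ 1.41

The effective depreciation rate is n + δ = 0.01 + 0.09 = 0.1.
At the golden rule the marginal product of capital equals n+δ: 0.38·k^(0.38−1) = 0.1. Solving, k_gold = (0.38/0.1)^(1/0.62) ≈ 8.6126.
y_gold = 8.6126^0.38 ≈ 2.2665.
c_gold = y_gold − (n+δ)·k_gold = 2.2665 − 0.1·8.6126 ≈ 1.4052.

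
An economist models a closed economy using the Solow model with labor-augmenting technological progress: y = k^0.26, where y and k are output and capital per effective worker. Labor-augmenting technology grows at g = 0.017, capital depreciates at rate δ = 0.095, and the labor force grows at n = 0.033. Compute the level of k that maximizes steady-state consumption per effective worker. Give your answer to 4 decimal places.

k_gold ≈ 2.2015

n + g + δ = 0.033 + 0.017 + 0.095 = 0.145.
Maximizing c = f(k) − (n+g+δ)·k gives f'(k) = n+g+δ, i.e. 0.26·k^(0.26−1) = 0.145, so k_gold = (0.26/0.145)^(1/0.74) ≈ 2.2015.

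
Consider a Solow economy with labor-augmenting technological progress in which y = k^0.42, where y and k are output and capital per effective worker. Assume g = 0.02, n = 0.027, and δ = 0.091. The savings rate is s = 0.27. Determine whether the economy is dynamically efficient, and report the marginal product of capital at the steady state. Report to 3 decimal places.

dynamically efficient; MPK ≈ 0.215

Capital per effective worker breaks even when investment replaces (n + g + δ)·k; here n + g + δ = 0.138.
Steady-state k*: s·k^0.42 = 0.138·k gives k* = (0.27/0.138)^(1/0.58) ≈ 3.1810.
MPK = 0.42·3.1810^(-0.58) ≈ 0.2147.
MPK > n+g+δ = 0.138, so the economy is dynamically efficient (under-saving).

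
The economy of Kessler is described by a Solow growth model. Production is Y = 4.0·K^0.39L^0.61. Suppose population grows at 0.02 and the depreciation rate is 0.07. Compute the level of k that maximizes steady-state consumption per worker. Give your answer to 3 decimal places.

k_gold ≈ 107.388

Capital per worker breaks even when investment replaces (n + δ)·k; here n + δ = 0.09.
Maximizing c = f(k) − (n+δ)·k gives f'(k) = n+δ, i.e. 0.39·4.0·k^(0.39−1) = 0.09, so k_gold = (0.39·4.0/0.09)^(1/0.61) ≈ 107.3876.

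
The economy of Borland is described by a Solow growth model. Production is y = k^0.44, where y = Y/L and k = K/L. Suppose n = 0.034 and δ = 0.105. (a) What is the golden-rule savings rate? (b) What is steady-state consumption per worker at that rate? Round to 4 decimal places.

(a) s_gold = 0.4400; (b) c_gold ≈ 1.3848

Break-even investment rate: n + δ = 0.034 + 0.105 = 0.139.
For Cobb-Douglas, s_gold equals capital's share: s_gold = 0.44.
At the golden rule the marginal product of capital equals n+δ: 0.44·k^(0.44−1) = 0.139. Solving, k_gold = (0.44/0.139)^(1/0.56) ≈ 7.8278.
y_gold = 7.8278^0.44 ≈ 2.4729; c_gold = (1−0.44)·y_gold ≈ 1.3848.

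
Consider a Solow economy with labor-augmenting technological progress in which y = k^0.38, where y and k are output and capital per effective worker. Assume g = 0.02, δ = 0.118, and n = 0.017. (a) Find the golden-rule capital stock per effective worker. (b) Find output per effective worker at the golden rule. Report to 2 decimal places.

(a) k_gold ≈ 4.25; (b) y_gold ≈ 1.73

Break-even investment rate: n + g + δ = 0.017 + 0.02 + 0.118 = 0.155.
Setting f'(k) = n+g+δ gives 0.38·k^(0.38−1) = 0.155, hence k_gold = (0.38/0.155)^(1/0.62) ≈ 4.2476.
y_gold = 4.2476^0.38 ≈ 1.7326.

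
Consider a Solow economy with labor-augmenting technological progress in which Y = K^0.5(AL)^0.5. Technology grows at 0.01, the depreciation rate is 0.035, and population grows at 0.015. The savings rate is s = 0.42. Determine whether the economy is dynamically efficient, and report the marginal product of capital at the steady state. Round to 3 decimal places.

dynamically efficient; MPK ≈ 0.071

Capital per effective worker breaks even when investment replaces (n + g + δ)·k; here n + g + δ = 0.06.
Steady-state k*: s·k^0.5 = 0.06·k gives k* = (0.42/0.06)^(1/0.5) ≈ 49.0000.
MPK = 0.5·49.0000^(-0.5) ≈ 0.0714.
MPK > n+g+δ = 0.06, so the economy is dynamically efficient (under-saving).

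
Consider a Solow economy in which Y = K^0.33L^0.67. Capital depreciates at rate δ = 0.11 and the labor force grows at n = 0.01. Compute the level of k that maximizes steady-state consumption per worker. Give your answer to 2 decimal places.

Capital per worker breaks even when investment replaces (n + δ)·k; here n + δ = 0.12.
Golden rule sets MPK = n+δ: 0.33·k^(0.33−1) = 0.12, so k_gold = (0.33/0.12)^(1/0.67) ≈ 4.5261.

k_gold ≈ 4.53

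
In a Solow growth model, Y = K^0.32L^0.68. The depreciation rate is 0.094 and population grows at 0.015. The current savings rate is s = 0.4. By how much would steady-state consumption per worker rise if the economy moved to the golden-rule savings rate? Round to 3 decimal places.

Break-even investment rate: n + δ = 0.015 + 0.094 = 0.109.
Current steady state (s = 0.4): k* = (0.4/0.109)^(1/0.68) ≈ 6.7662, y* = 6.7662^0.32 ≈ 1.8438, c* = (1−0.4)·1.8438 ≈ 1.1063.
Golden rule sets MPK = n+δ: 0.32·k^(0.32−1) = 0.109, so k_gold = (0.32/0.109)^(1/0.68) ≈ 4.8734.
y_gold = 4.8734^0.32 ≈ 1.6600, c_gold = y_gold − 0.109·k_gold ≈ 1.1288.
Gain: Δc = 1.1288 − 1.1063 ≈ 0.0225.

Δc ≈ 0.023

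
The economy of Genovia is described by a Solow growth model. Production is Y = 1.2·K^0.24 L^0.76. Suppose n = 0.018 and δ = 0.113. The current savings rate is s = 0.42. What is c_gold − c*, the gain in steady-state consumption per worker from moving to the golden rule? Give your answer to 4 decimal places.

Δc ≈ 0.1045

Break-even investment rate: n + δ = 0.018 + 0.113 = 0.131.
Current steady state (s = 0.42): k* = (0.42·1.2/0.131)^(1/0.76) ≈ 5.8877, y* = 1.2·5.8877^0.24 ≈ 1.8364, c* = (1−0.42)·1.8364 ≈ 1.0651.
Setting f'(k) = n+δ gives 0.24·1.2·k^(0.24−1) = 0.131, hence k_gold = (0.24·1.2/0.131)^(1/0.76) ≈ 2.8194.
y_gold = 1.2·2.8194^0.24 ≈ 1.5389, c_gold = y_gold − 0.131·k_gold ≈ 1.1696.
Gain: Δc = 1.1696 − 1.0651 ≈ 0.1045.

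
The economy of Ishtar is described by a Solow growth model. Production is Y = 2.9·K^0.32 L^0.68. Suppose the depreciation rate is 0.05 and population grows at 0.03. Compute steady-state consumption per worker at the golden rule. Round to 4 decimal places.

c_gold ≈ 6.2493

n + δ = 0.03 + 0.05 = 0.08.
Maximizing c = f(k) − (n+δ)·k gives f'(k) = n+δ, i.e. 0.32·2.9·k^(0.32−1) = 0.08, so k_gold = (0.32·2.9/0.08)^(1/0.68) ≈ 36.7603.
y_gold = 2.9·36.7603^0.32 ≈ 9.1901.
c_gold = y_gold − (n+δ)·k_gold = 9.1901 − 0.08·36.7603 ≈ 6.2493.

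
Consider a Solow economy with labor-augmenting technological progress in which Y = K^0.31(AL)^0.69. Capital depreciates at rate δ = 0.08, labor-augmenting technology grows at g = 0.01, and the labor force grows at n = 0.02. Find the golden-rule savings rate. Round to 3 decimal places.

s_gold = 0.310

n + g + δ = 0.02 + 0.01 + 0.08 = 0.11.
At the golden rule MPK = n+g+δ, and in any Cobb-Douglas steady state s = (n+g+δ)·k/y = MPK·k/y = capital's share 0.31.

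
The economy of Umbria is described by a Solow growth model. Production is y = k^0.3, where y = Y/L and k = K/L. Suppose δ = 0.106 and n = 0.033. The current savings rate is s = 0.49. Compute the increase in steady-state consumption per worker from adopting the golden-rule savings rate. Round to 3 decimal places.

The effective depreciation rate is n + δ = 0.033 + 0.106 = 0.139.
Current steady state (s = 0.49): k* = (0.49/0.139)^(1/0.7) ≈ 6.0491, y* = 6.0491^0.3 ≈ 1.7160, c* = (1−0.49)·1.7160 ≈ 0.8751.
Golden rule sets MPK = n+δ: 0.3·k^(0.3−1) = 0.139, so k_gold = (0.3/0.139)^(1/0.7) ≈ 3.0012.
y_gold = 3.0012^0.3 ≈ 1.3906, c_gold = y_gold − 0.139·k_gold ≈ 0.9734.
Gain: Δc = 0.9734 − 0.8751 ≈ 0.0983.

Δc ≈ 0.098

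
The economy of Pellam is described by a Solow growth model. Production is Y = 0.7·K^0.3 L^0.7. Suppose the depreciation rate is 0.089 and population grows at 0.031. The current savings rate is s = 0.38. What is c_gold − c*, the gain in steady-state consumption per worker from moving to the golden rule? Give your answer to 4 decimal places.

Δc ≈ 0.0124

Break-even investment rate: n + δ = 0.031 + 0.089 = 0.12.
Current steady state (s = 0.38): k* = (0.38·0.7/0.12)^(1/0.7) ≈ 3.1179, y* = 0.7·3.1179^0.3 ≈ 0.9846, c* = (1−0.38)·0.9846 ≈ 0.6104.
Maximizing c = f(k) − (n+δ)·k gives f'(k) = n+δ, i.e. 0.3·0.7·k^(0.3−1) = 0.12, so k_gold = (0.3·0.7/0.12)^(1/0.7) ≈ 2.2243.
y_gold = 0.7·2.2243^0.3 ≈ 0.8897, c_gold = y_gold − 0.12·k_gold ≈ 0.6228.
Gain: Δc = 0.6228 − 0.6104 ≈ 0.0124.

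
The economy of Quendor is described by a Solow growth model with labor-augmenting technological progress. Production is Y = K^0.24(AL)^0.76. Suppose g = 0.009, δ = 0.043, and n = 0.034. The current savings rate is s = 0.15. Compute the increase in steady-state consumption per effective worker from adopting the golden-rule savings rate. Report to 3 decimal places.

Δc ≈ 0.038

Break-even investment rate: n + g + δ = 0.034 + 0.009 + 0.043 = 0.086.
Current steady state (s = 0.15): k* = (0.15/0.086)^(1/0.76) ≈ 2.0791, y* = 2.0791^0.24 ≈ 1.1920, c* = (1−0.15)·1.1920 ≈ 1.0132.
Maximizing c = f(k) − (n+g+δ)·k gives f'(k) = n+g+δ, i.e. 0.24·k^(0.24−1) = 0.086, so k_gold = (0.24/0.086)^(1/0.76) ≈ 3.8589.
y_gold = 3.8589^0.24 ≈ 1.3828, c_gold = y_gold − 0.086·k_gold ≈ 1.0509.
Gain: Δc = 1.0509 − 1.0132 ≈ 0.0377.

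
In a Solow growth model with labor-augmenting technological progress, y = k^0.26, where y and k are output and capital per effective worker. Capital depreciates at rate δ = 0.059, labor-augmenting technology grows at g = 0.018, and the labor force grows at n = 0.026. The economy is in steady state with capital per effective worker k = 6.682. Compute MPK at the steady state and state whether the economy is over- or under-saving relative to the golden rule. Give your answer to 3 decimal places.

Break-even investment rate: n + g + δ = 0.026 + 0.018 + 0.059 = 0.103.
MPK = 0.26·k^(0.26−1) = 0.26·6.682^(-0.74) ≈ 0.0638.
MPK < 0.103, so the economy is dynamically inefficient (over-saving).

over-saving; MPK ≈ 0.064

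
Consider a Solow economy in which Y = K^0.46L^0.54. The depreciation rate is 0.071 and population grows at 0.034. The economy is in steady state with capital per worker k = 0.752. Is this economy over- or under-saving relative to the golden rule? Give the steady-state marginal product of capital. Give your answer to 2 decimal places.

under-saving; MPK ≈ 0.54

n + δ = 0.034 + 0.071 = 0.105.
MPK = 0.46·k^(0.46−1) = 0.46·0.752^(-0.54) ≈ 0.5365.
MPK > 0.105, so the economy is dynamically efficient (under-saving).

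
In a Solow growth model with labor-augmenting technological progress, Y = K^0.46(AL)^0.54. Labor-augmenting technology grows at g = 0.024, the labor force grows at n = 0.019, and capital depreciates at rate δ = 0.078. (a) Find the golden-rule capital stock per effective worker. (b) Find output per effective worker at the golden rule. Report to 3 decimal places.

(a) k_gold ≈ 11.858; (b) y_gold ≈ 3.119

n + g + δ = 0.019 + 0.024 + 0.078 = 0.121.
Maximizing c = f(k) − (n+g+δ)·k gives f'(k) = n+g+δ, i.e. 0.46·k^(0.46−1) = 0.121, so k_gold = (0.46/0.121)^(1/0.54) ≈ 11.8583.
y_gold = 11.8583^0.46 ≈ 3.1193.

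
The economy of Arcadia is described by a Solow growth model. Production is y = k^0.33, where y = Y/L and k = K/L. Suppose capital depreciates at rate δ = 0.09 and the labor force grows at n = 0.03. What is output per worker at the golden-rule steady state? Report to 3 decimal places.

y_gold ≈ 1.646

Capital per worker breaks even when investment replaces (n + δ)·k; here n + δ = 0.12.
Maximizing c = f(k) − (n+δ)·k gives f'(k) = n+δ, i.e. 0.33·k^(0.33−1) = 0.12, so k_gold = (0.33/0.12)^(1/0.67) ≈ 4.5261.
Output: y_gold = k_gold^0.33 = 4.5261^0.33 ≈ 1.6458.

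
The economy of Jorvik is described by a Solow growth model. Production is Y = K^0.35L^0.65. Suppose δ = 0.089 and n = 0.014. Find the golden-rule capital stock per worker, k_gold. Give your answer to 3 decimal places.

k_gold ≈ 6.566

n + δ = 0.014 + 0.089 = 0.103.
Golden rule sets MPK = n+δ: 0.35·k^(0.35−1) = 0.103, so k_gold = (0.35/0.103)^(1/0.65) ≈ 6.5657.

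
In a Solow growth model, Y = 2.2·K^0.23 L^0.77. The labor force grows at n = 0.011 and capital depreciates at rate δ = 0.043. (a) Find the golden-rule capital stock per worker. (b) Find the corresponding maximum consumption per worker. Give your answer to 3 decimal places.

Capital per worker breaks even when investment replaces (n + δ)·k; here n + δ = 0.054.
At the golden rule the marginal product of capital equals n+δ: 0.23·2.2·k^(0.23−1) = 0.054. Solving, k_gold = (0.23·2.2/0.054)^(1/0.77) ≈ 18.2819.
y_gold = 2.2·18.2819^0.23 ≈ 4.2923; c_gold = y_gold − 0.054·k_gold ≈ 3.3051.

(a) k_gold ≈ 18.282; (b) c_gold ≈ 3.305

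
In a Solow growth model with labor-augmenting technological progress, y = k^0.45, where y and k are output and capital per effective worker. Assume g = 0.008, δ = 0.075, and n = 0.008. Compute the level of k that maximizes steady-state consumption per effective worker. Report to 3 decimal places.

n + g + δ = 0.008 + 0.008 + 0.075 = 0.091.
Setting f'(k) = n+g+δ gives 0.45·k^(0.45−1) = 0.091, hence k_gold = (0.45/0.091)^(1/0.55) ≈ 18.2864.

k_gold ≈ 18.286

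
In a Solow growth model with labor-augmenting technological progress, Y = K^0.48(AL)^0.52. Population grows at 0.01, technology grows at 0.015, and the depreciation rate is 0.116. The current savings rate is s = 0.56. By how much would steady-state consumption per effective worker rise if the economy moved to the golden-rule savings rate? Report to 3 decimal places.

Δc ≈ 0.039

Capital per effective worker breaks even when investment replaces (n + g + δ)·k; here n + g + δ = 0.141.
Current steady state (s = 0.56): k* = (0.56/0.141)^(1/0.52) ≈ 14.1861, y* = 14.1861^0.48 ≈ 3.5719, c* = (1−0.56)·3.5719 ≈ 1.5716.
Golden rule sets MPK = n+g+δ: 0.48·k^(0.48−1) = 0.141, so k_gold = (0.48/0.141)^(1/0.52) ≈ 10.5468.
y_gold = 10.5468^0.48 ≈ 3.0981, c_gold = y_gold − 0.141·k_gold ≈ 1.6110.
Gain: Δc = 1.6110 − 1.5716 ≈ 0.0394.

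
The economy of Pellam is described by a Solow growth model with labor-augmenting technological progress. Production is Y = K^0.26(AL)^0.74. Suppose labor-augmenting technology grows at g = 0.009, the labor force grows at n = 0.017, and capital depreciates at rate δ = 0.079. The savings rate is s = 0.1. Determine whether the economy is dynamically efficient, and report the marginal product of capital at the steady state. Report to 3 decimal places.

dynamically efficient; MPK ≈ 0.273

Break-even investment rate: n + g + δ = 0.017 + 0.009 + 0.079 = 0.105.
Steady-state k*: s·k^0.26 = 0.105·k gives k* = (0.1/0.105)^(1/0.74) ≈ 0.9362.
MPK = 0.26·0.9362^(-0.74) ≈ 0.2730.
MPK > n+g+δ = 0.105, so the economy is dynamically efficient (under-saving).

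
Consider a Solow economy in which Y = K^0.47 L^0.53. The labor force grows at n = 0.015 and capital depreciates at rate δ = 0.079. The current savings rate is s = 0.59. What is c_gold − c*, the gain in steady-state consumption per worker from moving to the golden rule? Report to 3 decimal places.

Δc ≈ 0.118

n + δ = 0.015 + 0.079 = 0.094.
Current steady state (s = 0.59): k* = (0.59/0.094)^(1/0.53) ≈ 31.9993, y* = 31.9993^0.47 ≈ 5.0982, c* = (1−0.59)·5.0982 ≈ 2.0903.
Golden rule sets MPK = n+δ: 0.47·k^(0.47−1) = 0.094, so k_gold = (0.47/0.094)^(1/0.53) ≈ 20.8359.
y_gold = 20.8359^0.47 ≈ 4.1672, c_gold = y_gold − 0.094·k_gold ≈ 2.2086.
Gain: Δc = 2.2086 − 2.0903 ≈ 0.1183.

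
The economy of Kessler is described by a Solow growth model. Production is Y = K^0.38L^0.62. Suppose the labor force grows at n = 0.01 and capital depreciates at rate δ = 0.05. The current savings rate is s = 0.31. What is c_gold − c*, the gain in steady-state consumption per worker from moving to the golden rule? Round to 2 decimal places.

Δc ≈ 0.03

Capital per worker breaks even when investment replaces (n + δ)·k; here n + δ = 0.06.
Current steady state (s = 0.31): k* = (0.31/0.06)^(1/0.62) ≈ 14.1364, y* = 14.1364^0.38 ≈ 2.7361, c* = (1−0.31)·2.7361 ≈ 1.8879.
Setting f'(k) = n+δ gives 0.38·k^(0.38−1) = 0.06, hence k_gold = (0.38/0.06)^(1/0.62) ≈ 19.6316.
y_gold = 19.6316^0.38 ≈ 3.0997, c_gold = y_gold − 0.06·k_gold ≈ 1.9218.
Gain: Δc = 1.9218 − 1.8879 ≈ 0.0339.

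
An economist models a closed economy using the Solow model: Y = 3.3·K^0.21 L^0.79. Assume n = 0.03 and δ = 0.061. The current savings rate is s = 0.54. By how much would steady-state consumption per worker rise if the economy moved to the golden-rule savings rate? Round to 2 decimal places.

Capital per worker breaks even when investment replaces (n + δ)·k; here n + δ = 0.091.
Current steady state (s = 0.54): k* = (0.54·3.3/0.091)^(1/0.79) ≈ 43.1791, y* = 3.3·43.1791^0.21 ≈ 7.2765, c* = (1−0.54)·7.2765 ≈ 3.3472.
Golden rule sets MPK = n+δ: 0.21·3.3·k^(0.21−1) = 0.091, so k_gold = (0.21·3.3/0.091)^(1/0.79) ≈ 13.0637.
y_gold = 3.3·13.0637^0.21 ≈ 5.6609, c_gold = y_gold − 0.091·k_gold ≈ 4.4721.
Gain: Δc = 4.4721 − 3.3472 ≈ 1.1250.

Δc ≈ 1.12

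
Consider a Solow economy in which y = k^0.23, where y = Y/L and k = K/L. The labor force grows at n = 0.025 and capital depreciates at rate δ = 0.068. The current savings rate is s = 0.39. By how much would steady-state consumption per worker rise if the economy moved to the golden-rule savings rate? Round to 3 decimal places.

Δc ≈ 0.073

n + δ = 0.025 + 0.068 = 0.093.
Current steady state (s = 0.39): k* = (0.39/0.093)^(1/0.77) ≈ 6.4350, y* = 6.4350^0.23 ≈ 1.5345, c* = (1−0.39)·1.5345 ≈ 0.9360.
Maximizing c = f(k) − (n+δ)·k gives f'(k) = n+δ, i.e. 0.23·k^(0.23−1) = 0.093, so k_gold = (0.23/0.093)^(1/0.77) ≈ 3.2412.
y_gold = 3.2412^0.23 ≈ 1.3106, c_gold = y_gold − 0.093·k_gold ≈ 1.0091.
Gain: Δc = 1.0091 − 0.9360 ≈ 0.0731.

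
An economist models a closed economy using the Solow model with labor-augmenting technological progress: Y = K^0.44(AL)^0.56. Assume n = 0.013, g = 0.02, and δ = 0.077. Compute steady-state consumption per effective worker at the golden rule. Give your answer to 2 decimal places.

Break-even investment rate: n + g + δ = 0.013 + 0.02 + 0.077 = 0.11.
Setting f'(k) = n+g+δ gives 0.44·k^(0.44−1) = 0.11, hence k_gold = (0.44/0.11)^(1/0.56) ≈ 11.8880.
y_gold = 11.8880^0.44 ≈ 2.9720.
c_gold = y_gold − (n+g+δ)·k_gold = 2.9720 − 0.11·11.8880 ≈ 1.6643.

c_gold ≈ 1.66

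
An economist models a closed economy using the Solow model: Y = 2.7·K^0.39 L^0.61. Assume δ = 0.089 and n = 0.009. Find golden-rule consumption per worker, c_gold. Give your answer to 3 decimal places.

n + δ = 0.009 + 0.089 = 0.098.
Golden rule sets MPK = n+δ: 0.39·2.7·k^(0.39−1) = 0.098, so k_gold = (0.39·2.7/0.098)^(1/0.61) ≈ 49.0338.
y_gold = 2.7·49.0338^0.39 ≈ 12.3213.
c_gold = y_gold − (n+δ)·k_gold = 12.3213 − 0.098·49.0338 ≈ 7.5160.

c_gold ≈ 7.516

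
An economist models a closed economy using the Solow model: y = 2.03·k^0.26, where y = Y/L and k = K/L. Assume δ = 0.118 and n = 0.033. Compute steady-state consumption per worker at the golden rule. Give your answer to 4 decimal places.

c_gold ≈ 2.3318

Capital per worker breaks even when investment replaces (n + δ)·k; here n + δ = 0.151.
At the golden rule the marginal product of capital equals n+δ: 0.26·2.03·k^(0.26−1) = 0.151. Solving, k_gold = (0.26·2.03/0.151)^(1/0.74) ≈ 5.4256.
y_gold = 2.03·5.4256^0.26 ≈ 3.1510.
c_gold = y_gold − (n+δ)·k_gold = 3.1510 − 0.151·5.4256 ≈ 2.3318.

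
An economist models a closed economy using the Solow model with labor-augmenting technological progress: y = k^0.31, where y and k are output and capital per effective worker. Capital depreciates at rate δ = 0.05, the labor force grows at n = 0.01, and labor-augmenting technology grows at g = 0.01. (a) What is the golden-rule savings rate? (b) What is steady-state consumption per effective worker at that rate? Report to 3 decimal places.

(a) s_gold = 0.310; (b) c_gold ≈ 1.346

The effective depreciation rate is n + g + δ = 0.01 + 0.01 + 0.05 = 0.07.
For Cobb-Douglas, s_gold equals capital's share: s_gold = 0.31.
Maximizing c = f(k) − (n+g+δ)·k gives f'(k) = n+g+δ, i.e. 0.31·k^(0.31−1) = 0.07, so k_gold = (0.31/0.07)^(1/0.69) ≈ 8.6420.
y_gold = 8.6420^0.31 ≈ 1.9514; c_gold = (1−0.31)·y_gold ≈ 1.3465.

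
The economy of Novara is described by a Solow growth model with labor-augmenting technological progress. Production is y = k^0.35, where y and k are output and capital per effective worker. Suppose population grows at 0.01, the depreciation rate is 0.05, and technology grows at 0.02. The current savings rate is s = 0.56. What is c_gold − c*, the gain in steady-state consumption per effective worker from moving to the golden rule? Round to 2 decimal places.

Δc ≈ 0.18

Capital per effective worker breaks even when investment replaces (n + g + δ)·k; here n + g + δ = 0.08.
Current steady state (s = 0.56): k* = (0.56/0.08)^(1/0.65) ≈ 19.9596, y* = 19.9596^0.35 ≈ 2.8514, c* = (1−0.56)·2.8514 ≈ 1.2546.
Maximizing c = f(k) − (n+g+δ)·k gives f'(k) = n+g+δ, i.e. 0.35·k^(0.35−1) = 0.08, so k_gold = (0.35/0.08)^(1/0.65) ≈ 9.6855.
y_gold = 9.6855^0.35 ≈ 2.2138, c_gold = y_gold − 0.08·k_gold ≈ 1.4390.
Gain: Δc = 1.4390 − 1.2546 ≈ 0.1844.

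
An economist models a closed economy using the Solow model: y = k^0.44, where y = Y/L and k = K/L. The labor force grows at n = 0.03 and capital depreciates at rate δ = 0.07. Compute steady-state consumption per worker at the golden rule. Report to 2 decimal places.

c_gold ≈ 1.79

The effective depreciation rate is n + δ = 0.03 + 0.07 = 0.1.
Golden rule sets MPK = n+δ: 0.44·k^(0.44−1) = 0.1, so k_gold = (0.44/0.1)^(1/0.56) ≈ 14.0936.
y_gold = 14.0936^0.44 ≈ 3.2031.
c_gold = y_gold − (n+δ)·k_gold = 3.2031 − 0.1·14.0936 ≈ 1.7937.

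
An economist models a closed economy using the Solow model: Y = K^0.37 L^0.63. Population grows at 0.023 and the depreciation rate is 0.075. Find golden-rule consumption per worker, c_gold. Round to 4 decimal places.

The effective depreciation rate is n + δ = 0.023 + 0.075 = 0.098.
At the golden rule the marginal product of capital equals n+δ: 0.37·k^(0.37−1) = 0.098. Solving, k_gold = (0.37/0.098)^(1/0.63) ≈ 8.2382.
y_gold = 8.2382^0.37 ≈ 2.1820.
c_gold = y_gold − (n+δ)·k_gold = 2.1820 − 0.098·8.2382 ≈ 1.3747.

c_gold ≈ 1.3747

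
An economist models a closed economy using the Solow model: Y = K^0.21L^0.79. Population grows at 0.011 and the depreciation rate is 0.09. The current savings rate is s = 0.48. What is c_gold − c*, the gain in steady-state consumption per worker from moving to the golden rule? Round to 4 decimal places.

Break-even investment rate: n + δ = 0.011 + 0.09 = 0.101.
Current steady state (s = 0.48): k* = (0.48/0.101)^(1/0.79) ≈ 7.1922, y* = 7.1922^0.21 ≈ 1.5134, c* = (1−0.48)·1.5134 ≈ 0.7869.
Golden rule sets MPK = n+δ: 0.21·k^(0.21−1) = 0.101, so k_gold = (0.21/0.101)^(1/0.79) ≈ 2.5258.
y_gold = 2.5258^0.21 ≈ 1.2148, c_gold = y_gold − 0.101·k_gold ≈ 0.9597.
Gain: Δc = 0.9597 − 0.7869 ≈ 0.1727.

Δc ≈ 0.1727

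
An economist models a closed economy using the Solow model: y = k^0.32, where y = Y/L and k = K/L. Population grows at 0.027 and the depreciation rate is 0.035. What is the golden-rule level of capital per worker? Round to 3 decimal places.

Capital per worker breaks even when investment replaces (n + δ)·k; here n + δ = 0.062.
Golden rule sets MPK = n+δ: 0.32·k^(0.32−1) = 0.062, so k_gold = (0.32/0.062)^(1/0.68) ≈ 11.1731.

k_gold ≈ 11.173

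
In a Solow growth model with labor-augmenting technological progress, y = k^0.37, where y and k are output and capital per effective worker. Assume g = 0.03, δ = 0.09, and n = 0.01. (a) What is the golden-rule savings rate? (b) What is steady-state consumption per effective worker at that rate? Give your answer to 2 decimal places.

Break-even investment rate: n + g + δ = 0.01 + 0.03 + 0.09 = 0.13.
For Cobb-Douglas, s_gold equals capital's share: s_gold = 0.37.
At the golden rule the marginal product of capital equals n+g+δ: 0.37·k^(0.37−1) = 0.13. Solving, k_gold = (0.37/0.13)^(1/0.63) ≈ 5.2607.
y_gold = 5.2607^0.37 ≈ 1.8484; c_gold = (1−0.37)·y_gold ≈ 1.1645.

(a) s_gold = 0.37; (b) c_gold ≈ 1.16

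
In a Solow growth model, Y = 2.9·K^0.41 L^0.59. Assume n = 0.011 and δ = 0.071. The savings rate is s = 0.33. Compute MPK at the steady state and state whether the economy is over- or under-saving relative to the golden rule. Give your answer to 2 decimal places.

under-saving; MPK ≈ 0.10

Break-even investment rate: n + δ = 0.011 + 0.071 = 0.082.
Steady-state k*: s·A·k^0.41 = 0.082·k gives k* = (0.33·2.9/0.082)^(1/0.59) ≈ 64.3637.
MPK = 0.41·2.9·64.3637^(-0.59) ≈ 0.1019.
MPK > n+δ = 0.082, so the economy is dynamically efficient (under-saving).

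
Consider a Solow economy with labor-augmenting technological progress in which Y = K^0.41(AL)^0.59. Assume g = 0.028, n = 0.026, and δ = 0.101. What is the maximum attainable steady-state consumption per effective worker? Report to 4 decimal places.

c_gold ≈ 1.1599

Break-even investment rate: n + g + δ = 0.026 + 0.028 + 0.101 = 0.155.
Maximizing c = f(k) − (n+g+δ)·k gives f'(k) = n+g+δ, i.e. 0.41·k^(0.41−1) = 0.155, so k_gold = (0.41/0.155)^(1/0.59) ≈ 5.2002.
y_gold = 5.2002^0.41 ≈ 1.9659.
c_gold = y_gold − (n+g+δ)·k_gold = 1.9659 − 0.155·5.2002 ≈ 1.1599.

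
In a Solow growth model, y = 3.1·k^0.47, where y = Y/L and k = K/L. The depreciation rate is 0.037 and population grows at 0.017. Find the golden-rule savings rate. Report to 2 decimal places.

The effective depreciation rate is n + δ = 0.017 + 0.037 = 0.054.
At the golden rule MPK = n+δ, and in any Cobb-Douglas steady state s = (n+δ)·k/y = MPK·k/y = capital's share 0.47.

s_gold = 0.47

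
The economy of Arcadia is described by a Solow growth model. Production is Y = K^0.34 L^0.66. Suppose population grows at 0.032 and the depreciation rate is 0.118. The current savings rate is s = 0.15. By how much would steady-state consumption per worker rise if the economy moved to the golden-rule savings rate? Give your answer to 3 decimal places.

Δc ≈ 0.156

The effective depreciation rate is n + δ = 0.032 + 0.118 = 0.15.
Current steady state (s = 0.15): k* = (0.15/0.15)^(1/0.66) ≈ 1.0000, y* = 1.0000^0.34 ≈ 1.0000, c* = (1−0.15)·1.0000 ≈ 0.8500.
At the golden rule the marginal product of capital equals n+δ: 0.34·k^(0.34−1) = 0.15. Solving, k_gold = (0.34/0.15)^(1/0.66) ≈ 3.4551.
y_gold = 3.4551^0.34 ≈ 1.5243, c_gold = y_gold − 0.15·k_gold ≈ 1.0061.
Gain: Δc = 1.0061 − 0.8500 ≈ 0.1561.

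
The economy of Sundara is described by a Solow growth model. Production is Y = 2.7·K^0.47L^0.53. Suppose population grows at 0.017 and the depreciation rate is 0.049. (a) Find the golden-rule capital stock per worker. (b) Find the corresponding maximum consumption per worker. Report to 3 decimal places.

(a) k_gold ≈ 264.537; (b) c_gold ≈ 19.688

Capital per worker breaks even when investment replaces (n + δ)·k; here n + δ = 0.066.
Golden rule sets MPK = n+δ: 0.47·2.7·k^(0.47−1) = 0.066, so k_gold = (0.47·2.7/0.066)^(1/0.53) ≈ 264.5369.
y_gold = 2.7·264.5369^0.47 ≈ 37.1477; c_gold = y_gold − 0.066·k_gold ≈ 19.6883.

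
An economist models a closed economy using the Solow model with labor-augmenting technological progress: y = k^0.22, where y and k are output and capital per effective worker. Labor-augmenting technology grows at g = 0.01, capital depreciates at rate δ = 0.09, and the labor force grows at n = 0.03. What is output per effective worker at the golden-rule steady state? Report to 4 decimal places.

n + g + δ = 0.03 + 0.01 + 0.09 = 0.13.
Golden rule sets MPK = n+g+δ: 0.22·k^(0.22−1) = 0.13, so k_gold = (0.22/0.13)^(1/0.78) ≈ 1.9630.
Output: y_gold = k_gold^0.22 = 1.9630^0.22 ≈ 1.1600.

y_gold ≈ 1.1600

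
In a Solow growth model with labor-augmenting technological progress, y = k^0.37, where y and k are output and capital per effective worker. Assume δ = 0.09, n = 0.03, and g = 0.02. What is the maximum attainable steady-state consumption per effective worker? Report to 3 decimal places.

n + g + δ = 0.03 + 0.02 + 0.09 = 0.14.
Golden rule sets MPK = n+g+δ: 0.37·k^(0.37−1) = 0.14, so k_gold = (0.37/0.14)^(1/0.63) ≈ 4.6769.
y_gold = 4.6769^0.37 ≈ 1.7696.
c_gold = y_gold − (n+g+δ)·k_gold = 1.7696 − 0.14·4.6769 ≈ 1.1149.

c_gold ≈ 1.115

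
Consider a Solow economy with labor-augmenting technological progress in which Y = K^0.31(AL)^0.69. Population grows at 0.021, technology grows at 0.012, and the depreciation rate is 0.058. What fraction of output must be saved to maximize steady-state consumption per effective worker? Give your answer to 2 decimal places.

The effective depreciation rate is n + g + δ = 0.021 + 0.012 + 0.058 = 0.091.
At the golden rule MPK = n+g+δ, and in any Cobb-Douglas steady state s = (n+g+δ)·k/y = MPK·k/y = capital's share 0.31.

s_gold = 0.31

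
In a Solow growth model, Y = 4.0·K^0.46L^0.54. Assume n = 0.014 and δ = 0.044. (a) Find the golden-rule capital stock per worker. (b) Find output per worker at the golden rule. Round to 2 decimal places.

(a) k_gold ≈ 603.05; (b) y_gold ≈ 76.04

The effective depreciation rate is n + δ = 0.014 + 0.044 = 0.058.
Golden rule sets MPK = n+δ: 0.46·4.0·k^(0.46−1) = 0.058, so k_gold = (0.46·4.0/0.058)^(1/0.54) ≈ 603.0475.
y_gold = 4.0·603.0475^0.46 ≈ 76.0364.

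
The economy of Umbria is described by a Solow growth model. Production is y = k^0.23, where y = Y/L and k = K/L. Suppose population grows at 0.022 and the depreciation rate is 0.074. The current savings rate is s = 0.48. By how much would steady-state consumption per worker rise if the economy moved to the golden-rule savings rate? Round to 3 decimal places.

Δc ≈ 0.159

Capital per worker breaks even when investment replaces (n + δ)·k; here n + δ = 0.096.
Current steady state (s = 0.48): k* = (0.48/0.096)^(1/0.77) ≈ 8.0864, y* = 8.0864^0.23 ≈ 1.6173, c* = (1−0.48)·1.6173 ≈ 0.8410.
Setting f'(k) = n+δ gives 0.23·k^(0.23−1) = 0.096, hence k_gold = (0.23/0.096)^(1/0.77) ≈ 3.1103.
y_gold = 3.1103^0.23 ≈ 1.2982, c_gold = y_gold − 0.096·k_gold ≈ 0.9996.
Gain: Δc = 0.9996 − 0.8410 ≈ 0.1586.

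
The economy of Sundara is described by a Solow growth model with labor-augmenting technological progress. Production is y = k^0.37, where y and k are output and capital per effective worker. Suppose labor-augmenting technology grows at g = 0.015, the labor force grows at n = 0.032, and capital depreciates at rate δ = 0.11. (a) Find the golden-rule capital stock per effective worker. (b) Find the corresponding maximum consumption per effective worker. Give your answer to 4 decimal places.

(a) k_gold ≈ 3.8990; (b) c_gold ≈ 1.0423

Break-even investment rate: n + g + δ = 0.032 + 0.015 + 0.11 = 0.157.
Golden rule sets MPK = n+g+δ: 0.37·k^(0.37−1) = 0.157, so k_gold = (0.37/0.157)^(1/0.63) ≈ 3.8990.
y_gold = 3.8990^0.37 ≈ 1.6544; c_gold = y_gold − 0.157·k_gold ≈ 1.0423.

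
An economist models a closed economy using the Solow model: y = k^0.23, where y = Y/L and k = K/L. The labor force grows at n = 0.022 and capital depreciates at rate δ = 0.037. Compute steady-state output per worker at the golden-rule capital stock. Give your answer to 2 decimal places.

Capital per worker breaks even when investment replaces (n + δ)·k; here n + δ = 0.059.
Maximizing c = f(k) − (n+δ)·k gives f'(k) = n+δ, i.e. 0.23·k^(0.23−1) = 0.059, so k_gold = (0.23/0.059)^(1/0.77) ≈ 5.8529.
Output: y_gold = k_gold^0.23 = 5.8529^0.23 ≈ 1.5014.

y_gold ≈ 1.50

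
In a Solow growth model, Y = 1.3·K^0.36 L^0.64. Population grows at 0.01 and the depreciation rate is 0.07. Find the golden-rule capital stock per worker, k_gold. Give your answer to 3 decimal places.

k_gold ≈ 15.801

Capital per worker breaks even when investment replaces (n + δ)·k; here n + δ = 0.08.
At the golden rule the marginal product of capital equals n+δ: 0.36·1.3·k^(0.36−1) = 0.08. Solving, k_gold = (0.36·1.3/0.08)^(1/0.64) ≈ 15.8009.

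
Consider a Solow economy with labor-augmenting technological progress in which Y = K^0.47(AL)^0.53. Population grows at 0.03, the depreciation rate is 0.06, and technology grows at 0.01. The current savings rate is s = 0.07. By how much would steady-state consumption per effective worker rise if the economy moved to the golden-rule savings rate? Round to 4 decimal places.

Δc ≈ 1.4129

The effective depreciation rate is n + g + δ = 0.03 + 0.01 + 0.06 = 0.1.
Current steady state (s = 0.07): k* = (0.07/0.1)^(1/0.53) ≈ 0.5102, y* = 0.5102^0.47 ≈ 0.7288, c* = (1−0.07)·0.7288 ≈ 0.6778.
Setting f'(k) = n+g+δ gives 0.47·k^(0.47−1) = 0.1, hence k_gold = (0.47/0.1)^(1/0.53) ≈ 18.5400.
y_gold = 18.5400^0.47 ≈ 3.9447, c_gold = y_gold − 0.1·k_gold ≈ 2.0907.
Gain: Δc = 2.0907 − 0.6778 ≈ 1.4129.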